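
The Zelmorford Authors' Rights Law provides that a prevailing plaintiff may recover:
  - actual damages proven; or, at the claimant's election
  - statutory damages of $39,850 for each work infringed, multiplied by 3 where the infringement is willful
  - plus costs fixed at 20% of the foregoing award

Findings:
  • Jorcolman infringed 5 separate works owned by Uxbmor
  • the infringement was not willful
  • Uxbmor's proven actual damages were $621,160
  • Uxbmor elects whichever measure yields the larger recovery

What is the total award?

Statutory damages: 5 × $39,850 = $199,250
Infringement not willful: no ×3 enhancement.
Greater of actual damages ($621,160) or statutory damages ($199,250): $621,160
Costs: 20% of $621,160 = $124,232
Award plus costs: $621,160 + $124,232 = $745,392

$745,392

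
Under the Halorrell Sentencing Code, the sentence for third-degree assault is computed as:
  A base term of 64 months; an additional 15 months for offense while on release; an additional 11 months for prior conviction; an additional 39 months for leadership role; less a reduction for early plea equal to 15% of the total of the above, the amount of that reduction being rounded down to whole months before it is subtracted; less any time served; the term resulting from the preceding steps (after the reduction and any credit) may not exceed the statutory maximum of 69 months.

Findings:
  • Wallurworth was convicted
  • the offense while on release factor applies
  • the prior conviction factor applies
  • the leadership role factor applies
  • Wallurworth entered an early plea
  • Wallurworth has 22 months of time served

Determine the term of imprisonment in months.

Sentence: 69 months

Offense while on release enhancement: +15 months
Prior conviction enhancement: +11 months
Leadership role enhancement: +39 months
Adjusted term: 64 months + 15 months + 11 months + 39 months = 129 months
Early plea reduction: 15% of 129 months = 19 months (rounded down)
After reduction: 129 − 19 = 110 months
Less time served: 110 months − 22 months = 88 months
Cap at 69 months: 88 months exceeds the cap → 69 months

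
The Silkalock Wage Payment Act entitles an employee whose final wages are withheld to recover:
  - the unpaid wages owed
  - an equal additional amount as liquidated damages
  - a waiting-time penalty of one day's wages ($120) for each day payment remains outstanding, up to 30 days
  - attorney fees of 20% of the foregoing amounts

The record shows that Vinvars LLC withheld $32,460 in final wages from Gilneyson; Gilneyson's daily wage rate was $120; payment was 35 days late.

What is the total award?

Total award: $82,224

Liquidated damages (equal amount): $32,460
Penalty days: min(35, 30) = 30
Waiting-time penalty: 30 × $120 = $3,600
Subtotal: $32,460 + $32,460 + $3,600 = $68,520
Attorney fees: 20% of $68,520 = $13,704
Total award: $68,520 + $13,704 = $82,224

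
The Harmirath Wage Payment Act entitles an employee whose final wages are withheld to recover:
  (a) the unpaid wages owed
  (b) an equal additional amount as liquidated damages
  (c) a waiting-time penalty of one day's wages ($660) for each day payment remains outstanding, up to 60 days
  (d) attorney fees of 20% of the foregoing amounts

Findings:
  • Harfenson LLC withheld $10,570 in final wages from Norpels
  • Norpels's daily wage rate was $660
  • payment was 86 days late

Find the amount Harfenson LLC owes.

$72,888

Liquidated damages (equal amount): $10,570
Penalty days: min(86, 60) = 60
Waiting-time penalty: 60 × $660 = $39,600
Subtotal: $10,570 + $10,570 + $39,600 = $60,740
Attorney fees: 20% of $60,740 = $12,148
Total award: $60,740 + $12,148 = $72,888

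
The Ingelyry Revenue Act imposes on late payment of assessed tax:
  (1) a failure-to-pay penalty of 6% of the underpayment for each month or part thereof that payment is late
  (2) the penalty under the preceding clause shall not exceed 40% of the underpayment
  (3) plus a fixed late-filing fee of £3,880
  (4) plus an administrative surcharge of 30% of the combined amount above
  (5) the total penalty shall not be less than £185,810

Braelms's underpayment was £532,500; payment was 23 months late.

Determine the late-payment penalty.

Penalty: £281,944

Accrued rate: 6% × 23 = 138%, capped at 40% → 40%
Failure-to-pay penalty: 40% of £532,500 = £213,000
Penalty before surcharge: £213,000 + £3,880 = £216,880
Administrative surcharge: 30% of £216,880 = £65,064
Total penalty: £216,880 + £65,064 = £281,944
Minimum £185,810: £281,944 meets the minimum, no increase.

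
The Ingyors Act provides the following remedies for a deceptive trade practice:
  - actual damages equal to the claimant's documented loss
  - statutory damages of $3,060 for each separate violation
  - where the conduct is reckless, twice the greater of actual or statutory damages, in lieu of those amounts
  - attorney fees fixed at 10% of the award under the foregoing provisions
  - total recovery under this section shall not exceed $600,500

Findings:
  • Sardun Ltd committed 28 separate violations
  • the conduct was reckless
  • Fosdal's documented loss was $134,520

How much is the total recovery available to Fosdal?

$295,944

Statutory damages: 28 × $3,060 = $85,680
Greater of actual damages ($134,520) or statutory damages ($85,680): $134,520
Doubled: 2 × $134,520 = $269,040
Attorney fees: 10% of $269,040 = $26,904
Total before cap: $269,040 + $26,904 = $295,944
Cap at $600,500: $295,944 is within the cap, no reduction.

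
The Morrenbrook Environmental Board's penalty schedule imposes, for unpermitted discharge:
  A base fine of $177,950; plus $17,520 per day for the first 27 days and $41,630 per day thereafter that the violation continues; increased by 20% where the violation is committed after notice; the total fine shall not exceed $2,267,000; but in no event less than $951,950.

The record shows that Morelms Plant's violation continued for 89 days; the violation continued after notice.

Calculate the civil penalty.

First 27 days: 27 × $17,520 = $473,040
Remaining days: (89 − 27) × $41,630 = $2,581,060
Per-day component: $473,040 + $2,581,060 = $3,054,100
Base plus per-day: $177,950 + $3,054,100 = $3,232,050
Enhancement: 20% of $3,232,050 = $646,410
Enhanced fine: $3,232,050 + $646,410 = $3,878,460
Cap at $2,267,000: $3,878,460 exceeds the cap → $2,267,000
Minimum $951,950: $2,267,000 meets the minimum, no increase.

$2,267,000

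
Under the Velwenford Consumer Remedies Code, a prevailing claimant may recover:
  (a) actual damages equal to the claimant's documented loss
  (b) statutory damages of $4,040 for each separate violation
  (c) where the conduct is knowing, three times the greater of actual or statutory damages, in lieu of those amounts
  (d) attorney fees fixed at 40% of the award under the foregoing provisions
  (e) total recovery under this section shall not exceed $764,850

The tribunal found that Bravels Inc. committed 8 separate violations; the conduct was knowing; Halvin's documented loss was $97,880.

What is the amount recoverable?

Statutory damages: 8 × $4,040 = $32,320
Greater of actual damages ($97,880) or statutory damages ($32,320): $97,880
Trebled: 3 × $97,880 = $293,640
Attorney fees: 40% of $293,640 = $117,456
Total before cap: $293,640 + $117,456 = $411,096
Cap at $764,850: $411,096 is within the cap, no reduction.

$411,096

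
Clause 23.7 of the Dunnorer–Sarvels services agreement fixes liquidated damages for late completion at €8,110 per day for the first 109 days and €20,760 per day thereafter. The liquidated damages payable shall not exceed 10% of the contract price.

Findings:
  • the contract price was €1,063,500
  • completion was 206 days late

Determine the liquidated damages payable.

€106,350

First 109 days: 109 × €8,110 = €883,990
Remaining days: (206 − 109) × €20,760 = €2,013,720
Accrued per-day damages: €883,990 + €2,013,720 = €2,897,710
Cap: 10% of €1,063,500 = €106,350
Cap at €106,350: €2,897,710 exceeds the cap → €106,350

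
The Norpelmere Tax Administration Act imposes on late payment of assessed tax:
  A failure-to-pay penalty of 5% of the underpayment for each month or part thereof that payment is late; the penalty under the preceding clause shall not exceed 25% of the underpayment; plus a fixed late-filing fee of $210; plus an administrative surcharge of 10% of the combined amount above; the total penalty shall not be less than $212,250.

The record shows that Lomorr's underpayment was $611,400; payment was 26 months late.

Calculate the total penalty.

$212,250

Accrued rate: 5% × 26 = 130%, capped at 25% → 25%
Failure-to-pay penalty: 25% of $611,400 = $152,850
Penalty before surcharge: $152,850 + $210 = $153,060
Administrative surcharge: 10% of $153,060 = $15,306
Total penalty: $153,060 + $15,306 = $168,366
Minimum $212,250: $168,366 is below the minimum → $212,250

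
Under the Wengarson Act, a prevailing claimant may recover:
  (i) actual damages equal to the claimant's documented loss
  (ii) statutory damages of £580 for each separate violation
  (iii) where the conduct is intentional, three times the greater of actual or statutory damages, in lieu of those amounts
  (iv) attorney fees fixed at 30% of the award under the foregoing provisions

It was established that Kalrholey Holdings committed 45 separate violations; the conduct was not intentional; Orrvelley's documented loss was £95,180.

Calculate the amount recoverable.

Statutory damages: 45 × £580 = £26,100
Conduct not intentional: the in-lieu enhancement does not apply.
Actual plus statutory damages: £95,180 + £26,100 = £121,280
Attorney fees: 30% of £121,280 = £36,384
Total recovery: £121,280 + £36,384 = £157,664

£157,664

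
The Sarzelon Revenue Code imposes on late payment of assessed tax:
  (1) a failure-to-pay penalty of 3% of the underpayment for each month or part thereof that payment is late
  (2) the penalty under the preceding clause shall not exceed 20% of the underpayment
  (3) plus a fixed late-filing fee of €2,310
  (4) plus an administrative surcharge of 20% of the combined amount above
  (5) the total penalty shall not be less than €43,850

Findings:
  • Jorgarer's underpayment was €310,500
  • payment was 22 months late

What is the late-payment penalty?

Accrued rate: 3% × 22 = 66%, capped at 20% → 20%
Failure-to-pay penalty: 20% of €310,500 = €62,100
Penalty before surcharge: €62,100 + €2,310 = €64,410
Administrative surcharge: 20% of €64,410 = €12,882
Total penalty: €64,410 + €12,882 = €77,292
Minimum €43,850: €77,292 meets the minimum, no increase.

Penalty: €77,292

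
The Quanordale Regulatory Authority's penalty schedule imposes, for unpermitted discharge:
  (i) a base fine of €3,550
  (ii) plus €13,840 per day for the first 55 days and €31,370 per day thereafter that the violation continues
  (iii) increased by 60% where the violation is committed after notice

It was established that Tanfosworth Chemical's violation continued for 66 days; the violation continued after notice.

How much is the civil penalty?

First 55 days: 55 × €13,840 = €761,200
Remaining days: (66 − 55) × €31,370 = €345,070
Per-day component: €761,200 + €345,070 = €1,106,270
Base plus per-day: €3,550 + €1,106,270 = €1,109,820
Enhancement: 60% of €1,109,820 = €665,892
Enhanced fine: €1,109,820 + €665,892 = €1,775,712

€1,775,712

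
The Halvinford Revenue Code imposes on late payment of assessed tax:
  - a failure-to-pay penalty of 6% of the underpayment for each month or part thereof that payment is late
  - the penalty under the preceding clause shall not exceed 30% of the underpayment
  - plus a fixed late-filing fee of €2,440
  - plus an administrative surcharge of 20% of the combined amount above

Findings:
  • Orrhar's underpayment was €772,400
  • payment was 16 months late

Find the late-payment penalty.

€280,992

Accrued rate: 6% × 16 = 96%, capped at 30% → 30%
Failure-to-pay penalty: 30% of €772,400 = €231,720
Penalty before surcharge: €231,720 + €2,440 = €234,160
Administrative surcharge: 20% of €234,160 = €46,832
Total penalty: €234,160 + €46,832 = €280,992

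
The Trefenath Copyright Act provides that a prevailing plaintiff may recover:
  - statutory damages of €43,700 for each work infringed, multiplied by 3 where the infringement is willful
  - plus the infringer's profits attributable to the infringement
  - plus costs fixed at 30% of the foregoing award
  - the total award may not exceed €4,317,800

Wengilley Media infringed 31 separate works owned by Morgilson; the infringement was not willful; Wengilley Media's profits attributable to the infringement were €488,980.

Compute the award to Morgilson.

€2,396,784

Statutory damages: 31 × €43,700 = €1,354,700
Infringement not willful: no ×3 enhancement.
Combined award: €1,354,700 + €488,980 = €1,843,680
Costs: 30% of €1,843,680 = €553,104
Award plus costs: €1,843,680 + €553,104 = €2,396,784
Cap at €4,317,800: €2,396,784 is within the cap, no reduction.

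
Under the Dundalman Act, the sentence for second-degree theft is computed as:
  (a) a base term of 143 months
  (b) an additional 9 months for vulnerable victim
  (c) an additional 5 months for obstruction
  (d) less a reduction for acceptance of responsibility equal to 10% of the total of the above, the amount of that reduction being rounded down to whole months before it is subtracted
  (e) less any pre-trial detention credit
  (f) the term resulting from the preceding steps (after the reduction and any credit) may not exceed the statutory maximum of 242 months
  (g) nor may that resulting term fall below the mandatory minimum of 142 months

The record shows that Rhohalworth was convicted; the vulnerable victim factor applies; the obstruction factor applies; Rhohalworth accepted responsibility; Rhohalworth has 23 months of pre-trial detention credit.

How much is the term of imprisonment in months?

142 months

Vulnerable victim enhancement: +9 months
Obstruction enhancement: +5 months
Adjusted term: 143 months + 9 months + 5 months = 157 months
Acceptance of responsibility reduction: 10% of 157 months = 15 months (rounded down)
After reduction: 157 − 15 = 142 months
Less pre-trial detention credit: 142 months − 23 months = 119 months
Cap at 242 months: 119 months is within the cap, no reduction.
Minimum 142 months: 119 months is below the minimum → 142 months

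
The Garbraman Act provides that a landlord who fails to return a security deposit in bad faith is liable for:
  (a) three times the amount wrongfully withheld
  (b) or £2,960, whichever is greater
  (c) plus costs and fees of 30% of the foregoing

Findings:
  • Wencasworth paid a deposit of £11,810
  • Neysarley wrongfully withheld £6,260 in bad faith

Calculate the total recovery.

Trebled: 3 × £6,260 = £18,780
Minimum £2,960: £18,780 meets the minimum, no increase.
Costs and fees: 30% of £18,780 = £5,634
Total recovery: £18,780 + £5,634 = £24,414

£24,414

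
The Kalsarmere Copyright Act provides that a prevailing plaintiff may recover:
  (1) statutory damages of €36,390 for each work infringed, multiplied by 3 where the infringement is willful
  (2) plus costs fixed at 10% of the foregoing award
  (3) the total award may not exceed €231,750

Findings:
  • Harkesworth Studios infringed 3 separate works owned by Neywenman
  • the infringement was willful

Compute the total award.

Statutory damages: 3 × €36,390 = €109,170
Trebled: 3 × €109,170 = €327,510
Costs: 10% of €327,510 = €32,751
Award plus costs: €327,510 + €32,751 = €360,261
Cap at €231,750: €360,261 exceeds the cap → €231,750

€231,750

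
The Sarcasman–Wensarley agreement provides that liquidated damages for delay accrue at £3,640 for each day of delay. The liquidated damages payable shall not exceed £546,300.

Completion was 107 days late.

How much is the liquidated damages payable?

Per-day damages: 107 × £3,640 = £389,480
Cap at £546,300: £389,480 is within the cap, no reduction.

£389,480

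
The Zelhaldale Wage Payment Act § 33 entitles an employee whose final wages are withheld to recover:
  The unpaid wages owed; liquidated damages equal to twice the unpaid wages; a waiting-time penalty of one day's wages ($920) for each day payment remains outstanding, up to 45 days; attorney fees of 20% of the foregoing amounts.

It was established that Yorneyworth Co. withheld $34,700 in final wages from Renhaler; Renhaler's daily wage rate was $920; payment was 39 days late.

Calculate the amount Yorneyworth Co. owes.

Doubled: 2 × $34,700 = $69,400
Penalty days: min(39, 45) = 39
Waiting-time penalty: 39 × $920 = $35,880
Subtotal: $34,700 + $69,400 + $35,880 = $139,980
Attorney fees: 20% of $139,980 = $27,996
Total award: $139,980 + $27,996 = $167,976

$167,976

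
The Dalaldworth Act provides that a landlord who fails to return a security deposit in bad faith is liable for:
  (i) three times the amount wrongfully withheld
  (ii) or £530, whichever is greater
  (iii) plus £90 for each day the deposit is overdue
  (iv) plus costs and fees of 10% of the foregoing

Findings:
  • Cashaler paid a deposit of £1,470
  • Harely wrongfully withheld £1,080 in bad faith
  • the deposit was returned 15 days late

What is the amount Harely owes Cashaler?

£5,049

Trebled: 3 × £1,080 = £3,240
Minimum £530: £3,240 meets the minimum, no increase.
Late-return penalty: 15 × £90 = £1,350
Damages plus late penalty: £3,240 + £1,350 = £4,590
Costs and fees: 10% of £4,590 = £459
Total recovery: £4,590 + £459 = £5,049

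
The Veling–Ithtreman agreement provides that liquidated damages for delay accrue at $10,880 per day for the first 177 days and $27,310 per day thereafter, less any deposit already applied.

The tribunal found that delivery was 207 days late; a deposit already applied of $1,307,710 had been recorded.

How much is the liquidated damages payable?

First 177 days: 177 × $10,880 = $1,925,760
Remaining days: (207 − 177) × $27,310 = $819,300
Accrued per-day damages: $1,925,760 + $819,300 = $2,745,060
Less deposit already applied: $2,745,060 − $1,307,710 = $1,437,350

$1,437,350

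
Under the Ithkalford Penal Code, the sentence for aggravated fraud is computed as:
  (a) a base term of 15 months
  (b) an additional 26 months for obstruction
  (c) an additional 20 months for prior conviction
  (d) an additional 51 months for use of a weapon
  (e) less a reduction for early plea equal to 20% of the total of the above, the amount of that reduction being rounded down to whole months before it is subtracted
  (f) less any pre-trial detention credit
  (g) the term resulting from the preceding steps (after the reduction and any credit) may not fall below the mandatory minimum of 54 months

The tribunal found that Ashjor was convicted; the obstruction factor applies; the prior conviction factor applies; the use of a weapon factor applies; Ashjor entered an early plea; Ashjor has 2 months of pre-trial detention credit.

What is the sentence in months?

Obstruction enhancement: +26 months
Prior conviction enhancement: +20 months
Use of a weapon enhancement: +51 months
Adjusted term: 15 months + 26 months + 20 months + 51 months = 112 months
Early plea reduction: 20% of 112 months = 22 months (rounded down)
After reduction: 112 − 22 = 90 months
Less pre-trial detention credit: 90 months − 2 months = 88 months
Minimum 54 months: 88 months meets the minimum, no increase.

88 months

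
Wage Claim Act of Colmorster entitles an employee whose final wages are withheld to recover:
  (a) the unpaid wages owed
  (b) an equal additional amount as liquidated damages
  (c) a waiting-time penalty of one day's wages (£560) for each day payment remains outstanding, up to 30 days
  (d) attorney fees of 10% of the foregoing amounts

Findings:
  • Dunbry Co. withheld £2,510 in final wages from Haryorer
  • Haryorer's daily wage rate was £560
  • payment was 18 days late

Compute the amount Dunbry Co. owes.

Liquidated damages (equal amount): £2,510
Penalty days: min(18, 30) = 18
Waiting-time penalty: 18 × £560 = £10,080
Subtotal: £2,510 + £2,510 + £10,080 = £15,100
Attorney fees: 10% of £15,100 = £1,510
Total award: £15,100 + £1,510 = £16,610

Total award: £16,610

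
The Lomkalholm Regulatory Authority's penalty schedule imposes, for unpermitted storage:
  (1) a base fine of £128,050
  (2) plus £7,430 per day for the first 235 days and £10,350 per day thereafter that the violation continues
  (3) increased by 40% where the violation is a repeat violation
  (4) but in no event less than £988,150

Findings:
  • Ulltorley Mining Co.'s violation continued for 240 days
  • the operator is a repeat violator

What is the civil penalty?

£2,696,190

First 235 days: 235 × £7,430 = £1,746,050
Remaining days: (240 − 235) × £10,350 = £51,750
Per-day component: £1,746,050 + £51,750 = £1,797,800
Base plus per-day: £128,050 + £1,797,800 = £1,925,850
Enhancement: 40% of £1,925,850 = £770,340
Enhanced fine: £1,925,850 + £770,340 = £2,696,190
Minimum £988,150: £2,696,190 meets the minimum, no increase.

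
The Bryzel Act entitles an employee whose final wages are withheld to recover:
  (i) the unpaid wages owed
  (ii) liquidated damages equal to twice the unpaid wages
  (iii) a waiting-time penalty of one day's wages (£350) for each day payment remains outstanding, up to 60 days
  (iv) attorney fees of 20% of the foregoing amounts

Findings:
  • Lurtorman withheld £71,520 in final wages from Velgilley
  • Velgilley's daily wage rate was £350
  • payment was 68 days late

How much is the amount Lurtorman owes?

Doubled: 2 × £71,520 = £143,040
Penalty days: min(68, 60) = 60
Waiting-time penalty: 60 × £350 = £21,000
Subtotal: £71,520 + £143,040 + £21,000 = £235,560
Attorney fees: 20% of £235,560 = £47,112
Total award: £235,560 + £47,112 = £282,672

Total award: £282,672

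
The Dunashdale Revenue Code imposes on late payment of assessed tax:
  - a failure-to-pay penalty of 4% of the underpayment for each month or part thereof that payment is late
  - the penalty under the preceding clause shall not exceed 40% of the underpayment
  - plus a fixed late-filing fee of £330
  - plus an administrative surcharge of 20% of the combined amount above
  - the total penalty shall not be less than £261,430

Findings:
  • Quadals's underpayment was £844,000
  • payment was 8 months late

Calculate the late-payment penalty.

£324,492

Accrued rate: 4% × 8 = 32%, capped at 40% → 32%
Failure-to-pay penalty: 32% of £844,000 = £270,080
Penalty before surcharge: £270,080 + £330 = £270,410
Administrative surcharge: 20% of £270,410 = £54,082
Total penalty: £270,410 + £54,082 = £324,492
Minimum £261,430: £324,492 meets the minimum, no increase.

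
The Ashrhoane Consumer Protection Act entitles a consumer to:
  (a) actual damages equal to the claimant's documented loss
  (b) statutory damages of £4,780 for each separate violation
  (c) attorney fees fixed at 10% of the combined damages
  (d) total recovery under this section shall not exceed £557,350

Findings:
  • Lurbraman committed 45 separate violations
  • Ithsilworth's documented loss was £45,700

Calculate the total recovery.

Statutory damages: 45 × £4,780 = £215,100
Combined damages: £45,700 + £215,100 = £260,800
Attorney fees: 10% of £260,800 = £26,080
Total before cap: £260,800 + £26,080 = £286,880
Cap at £557,350: £286,880 is within the cap, no reduction.

£286,880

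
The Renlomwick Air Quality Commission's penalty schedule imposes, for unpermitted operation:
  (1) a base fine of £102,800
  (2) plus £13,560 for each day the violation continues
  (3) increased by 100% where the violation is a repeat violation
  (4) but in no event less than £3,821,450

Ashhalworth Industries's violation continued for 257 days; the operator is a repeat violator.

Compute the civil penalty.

£7,175,440

Per-day component: 257 × £13,560 = £3,484,920
Base plus per-day: £102,800 + £3,484,920 = £3,587,720
Enhancement: 100% of £3,587,720 = £3,587,720
Enhanced fine: £3,587,720 + £3,587,720 = £7,175,440
Minimum £3,821,450: £7,175,440 meets the minimum, no increase.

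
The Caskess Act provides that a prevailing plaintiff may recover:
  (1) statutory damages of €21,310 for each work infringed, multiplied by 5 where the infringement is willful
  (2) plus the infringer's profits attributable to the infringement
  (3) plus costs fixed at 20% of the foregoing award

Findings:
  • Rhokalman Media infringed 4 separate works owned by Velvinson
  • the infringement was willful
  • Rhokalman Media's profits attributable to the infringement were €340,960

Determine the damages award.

Statutory damages: 4 × €21,310 = €85,240
Multiplied by 5: 5 × €85,240 = €426,200
Combined award: €426,200 + €340,960 = €767,160
Costs: 20% of €767,160 = €153,432
Award plus costs: €767,160 + €153,432 = €920,592

€920,592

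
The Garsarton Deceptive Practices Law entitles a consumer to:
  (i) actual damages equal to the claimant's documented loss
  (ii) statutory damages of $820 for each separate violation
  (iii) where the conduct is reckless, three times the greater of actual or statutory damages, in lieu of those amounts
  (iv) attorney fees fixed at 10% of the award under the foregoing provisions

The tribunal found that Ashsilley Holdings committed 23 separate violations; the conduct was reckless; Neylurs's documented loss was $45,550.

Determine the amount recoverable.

$150,315

Statutory damages: 23 × $820 = $18,860
Greater of actual damages ($45,550) or statutory damages ($18,860): $45,550
Trebled: 3 × $45,550 = $136,650
Attorney fees: 10% of $136,650 = $13,665
Total recovery: $136,650 + $13,665 = $150,315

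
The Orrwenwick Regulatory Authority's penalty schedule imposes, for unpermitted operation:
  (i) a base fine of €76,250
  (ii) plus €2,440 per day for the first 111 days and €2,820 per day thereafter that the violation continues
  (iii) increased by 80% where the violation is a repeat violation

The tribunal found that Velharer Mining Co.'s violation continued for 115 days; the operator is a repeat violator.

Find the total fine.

First 111 days: 111 × €2,440 = €270,840
Remaining days: (115 − 111) × €2,820 = €11,280
Per-day component: €270,840 + €11,280 = €282,120
Base plus per-day: €76,250 + €282,120 = €358,370
Enhancement: 80% of €358,370 = €286,696
Enhanced fine: €358,370 + €286,696 = €645,066

€645,066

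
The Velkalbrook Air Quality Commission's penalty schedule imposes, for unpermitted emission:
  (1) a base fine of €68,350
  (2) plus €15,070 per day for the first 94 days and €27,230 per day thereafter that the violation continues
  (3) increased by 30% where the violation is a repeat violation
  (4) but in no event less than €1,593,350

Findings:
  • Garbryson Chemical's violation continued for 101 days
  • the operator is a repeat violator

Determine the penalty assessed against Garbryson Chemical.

First 94 days: 94 × €15,070 = €1,416,580
Remaining days: (101 − 94) × €27,230 = €190,610
Per-day component: €1,416,580 + €190,610 = €1,607,190
Base plus per-day: €68,350 + €1,607,190 = €1,675,540
Enhancement: 30% of €1,675,540 = €502,662
Enhanced fine: €1,675,540 + €502,662 = €2,178,202
Minimum €1,593,350: €2,178,202 meets the minimum, no increase.

€2,178,202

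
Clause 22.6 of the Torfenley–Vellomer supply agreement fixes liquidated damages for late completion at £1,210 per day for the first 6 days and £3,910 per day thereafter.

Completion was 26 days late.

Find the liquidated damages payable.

First 6 days: 6 × £1,210 = £7,260
Remaining days: (26 − 6) × £3,910 = £78,200
Accrued per-day damages: £7,260 + £78,200 = £85,460

£85,460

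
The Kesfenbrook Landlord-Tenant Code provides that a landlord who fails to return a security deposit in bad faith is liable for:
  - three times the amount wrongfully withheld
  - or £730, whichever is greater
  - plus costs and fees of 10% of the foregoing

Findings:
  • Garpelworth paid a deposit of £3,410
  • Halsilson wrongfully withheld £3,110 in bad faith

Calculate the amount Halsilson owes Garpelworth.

Trebled: 3 × £3,110 = £9,330
Minimum £730: £9,330 meets the minimum, no increase.
Costs and fees: 10% of £9,330 = £933
Total recovery: £9,330 + £933 = £10,263

£10,263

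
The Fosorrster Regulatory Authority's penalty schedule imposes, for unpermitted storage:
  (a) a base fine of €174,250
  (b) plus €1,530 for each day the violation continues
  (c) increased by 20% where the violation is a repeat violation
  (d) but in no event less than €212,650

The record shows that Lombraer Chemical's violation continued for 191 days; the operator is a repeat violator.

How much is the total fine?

Per-day component: 191 × €1,530 = €292,230
Base plus per-day: €174,250 + €292,230 = €466,480
Enhancement: 20% of €466,480 = €93,296
Enhanced fine: €466,480 + €93,296 = €559,776
Minimum €212,650: €559,776 meets the minimum, no increase.

€559,776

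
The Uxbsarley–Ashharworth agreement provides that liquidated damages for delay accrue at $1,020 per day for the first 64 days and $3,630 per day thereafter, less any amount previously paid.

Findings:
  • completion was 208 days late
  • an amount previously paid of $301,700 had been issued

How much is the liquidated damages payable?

First 64 days: 64 × $1,020 = $65,280
Remaining days: (208 − 64) × $3,630 = $522,720
Accrued per-day damages: $65,280 + $522,720 = $588,000
Less amount previously paid: $588,000 − $301,700 = $286,300

$286,300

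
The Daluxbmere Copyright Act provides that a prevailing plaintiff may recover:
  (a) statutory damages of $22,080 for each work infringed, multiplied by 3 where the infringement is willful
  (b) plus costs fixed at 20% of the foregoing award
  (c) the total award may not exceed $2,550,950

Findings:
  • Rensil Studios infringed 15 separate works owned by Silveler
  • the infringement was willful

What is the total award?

$1,192,320

Statutory damages: 15 × $22,080 = $331,200
Trebled: 3 × $331,200 = $993,600
Costs: 20% of $993,600 = $198,720
Award plus costs: $993,600 + $198,720 = $1,192,320
Cap at $2,550,950: $1,192,320 is within the cap, no reduction.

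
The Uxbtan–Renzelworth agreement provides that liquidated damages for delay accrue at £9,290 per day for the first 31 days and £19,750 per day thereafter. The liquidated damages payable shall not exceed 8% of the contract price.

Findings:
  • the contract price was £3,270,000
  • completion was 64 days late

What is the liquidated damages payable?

£261,600

First 31 days: 31 × £9,290 = £287,990
Remaining days: (64 − 31) × £19,750 = £651,750
Accrued per-day damages: £287,990 + £651,750 = £939,740
Cap: 8% of £3,270,000 = £261,600
Cap at £261,600: £939,740 exceeds the cap → £261,600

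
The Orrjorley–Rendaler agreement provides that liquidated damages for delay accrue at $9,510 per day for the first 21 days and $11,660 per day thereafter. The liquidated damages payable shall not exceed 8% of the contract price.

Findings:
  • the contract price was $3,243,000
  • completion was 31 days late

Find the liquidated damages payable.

$259,440

First 21 days: 21 × $9,510 = $199,710
Remaining days: (31 − 21) × $11,660 = $116,600
Accrued per-day damages: $199,710 + $116,600 = $316,310
Cap: 8% of $3,243,000 = $259,440
Cap at $259,440: $316,310 exceeds the cap → $259,440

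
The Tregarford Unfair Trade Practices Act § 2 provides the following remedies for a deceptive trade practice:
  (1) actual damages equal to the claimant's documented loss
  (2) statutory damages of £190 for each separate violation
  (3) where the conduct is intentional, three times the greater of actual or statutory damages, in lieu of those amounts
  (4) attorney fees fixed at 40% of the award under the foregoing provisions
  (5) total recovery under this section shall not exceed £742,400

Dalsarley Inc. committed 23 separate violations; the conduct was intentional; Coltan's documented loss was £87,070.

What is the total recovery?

£365,694

Statutory damages: 23 × £190 = £4,370
Greater of actual damages (£87,070) or statutory damages (£4,370): £87,070
Trebled: 3 × £87,070 = £261,210
Attorney fees: 40% of £261,210 = £104,484
Total before cap: £261,210 + £104,484 = £365,694
Cap at £742,400: £365,694 is within the cap, no reduction.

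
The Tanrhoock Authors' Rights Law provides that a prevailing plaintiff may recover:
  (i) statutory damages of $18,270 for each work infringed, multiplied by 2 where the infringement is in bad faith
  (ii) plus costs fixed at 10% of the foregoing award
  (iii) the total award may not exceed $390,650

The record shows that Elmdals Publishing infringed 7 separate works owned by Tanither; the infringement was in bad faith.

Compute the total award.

Statutory damages: 7 × $18,270 = $127,890
Doubled: 2 × $127,890 = $255,780
Costs: 10% of $255,780 = $25,578
Award plus costs: $255,780 + $25,578 = $281,358
Cap at $390,650: $281,358 is within the cap, no reduction.

$281,358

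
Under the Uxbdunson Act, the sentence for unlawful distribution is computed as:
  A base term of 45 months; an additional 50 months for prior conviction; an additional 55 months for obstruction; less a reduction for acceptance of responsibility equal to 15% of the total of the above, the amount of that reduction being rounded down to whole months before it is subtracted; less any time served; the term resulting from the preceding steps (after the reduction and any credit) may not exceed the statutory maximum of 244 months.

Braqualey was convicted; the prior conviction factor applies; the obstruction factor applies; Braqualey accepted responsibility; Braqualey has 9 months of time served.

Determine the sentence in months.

Prior conviction enhancement: +50 months
Obstruction enhancement: +55 months
Adjusted term: 45 months + 50 months + 55 months = 150 months
Acceptance of responsibility reduction: 15% of 150 months = 22 months (rounded down)
After reduction: 150 − 22 = 128 months
Less time served: 128 months − 9 months = 119 months
Cap at 244 months: 119 months is within the cap, no reduction.

119 months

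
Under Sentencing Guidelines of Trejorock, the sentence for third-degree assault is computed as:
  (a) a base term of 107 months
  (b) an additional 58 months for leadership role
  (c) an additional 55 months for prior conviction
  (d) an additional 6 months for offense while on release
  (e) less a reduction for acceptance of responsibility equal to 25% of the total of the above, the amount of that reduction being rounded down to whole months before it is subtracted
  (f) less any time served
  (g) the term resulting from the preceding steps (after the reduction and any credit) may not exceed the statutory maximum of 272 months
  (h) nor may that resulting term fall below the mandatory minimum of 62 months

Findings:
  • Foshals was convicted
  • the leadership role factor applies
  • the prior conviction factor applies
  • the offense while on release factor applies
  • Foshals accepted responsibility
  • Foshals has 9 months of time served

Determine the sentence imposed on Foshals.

161 months

Leadership role enhancement: +58 months
Prior conviction enhancement: +55 months
Offense while on release enhancement: +6 months
Adjusted term: 107 months + 58 months + 55 months + 6 months = 226 months
Acceptance of responsibility reduction: 25% of 226 months = 56 months (rounded down)
After reduction: 226 − 56 = 170 months
Less time served: 170 months − 9 months = 161 months
Cap at 272 months: 161 months is within the cap, no reduction.
Minimum 62 months: 161 months meets the minimum, no increase.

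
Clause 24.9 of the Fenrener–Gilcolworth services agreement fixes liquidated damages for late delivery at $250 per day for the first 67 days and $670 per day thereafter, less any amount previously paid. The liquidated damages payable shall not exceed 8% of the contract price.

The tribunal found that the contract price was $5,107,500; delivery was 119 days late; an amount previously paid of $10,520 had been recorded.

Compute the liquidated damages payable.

First 67 days: 67 × $250 = $16,750
Remaining days: (119 − 67) × $670 = $34,840
Accrued per-day damages: $16,750 + $34,840 = $51,590
Less amount previously paid: $51,590 − $10,520 = $41,070
Cap: 8% of $5,107,500 = $408,600
Cap at $408,600: $41,070 is within the cap, no reduction.

$41,070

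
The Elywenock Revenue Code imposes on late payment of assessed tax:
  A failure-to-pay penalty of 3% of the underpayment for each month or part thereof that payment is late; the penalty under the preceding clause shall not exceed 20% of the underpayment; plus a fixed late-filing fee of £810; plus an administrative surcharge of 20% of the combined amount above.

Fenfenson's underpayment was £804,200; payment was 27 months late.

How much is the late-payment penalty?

Accrued rate: 3% × 27 = 81%, capped at 20% → 20%
Failure-to-pay penalty: 20% of £804,200 = £160,840
Penalty before surcharge: £160,840 + £810 = £161,650
Administrative surcharge: 20% of £161,650 = £32,330
Total penalty: £161,650 + £32,330 = £193,980

£193,980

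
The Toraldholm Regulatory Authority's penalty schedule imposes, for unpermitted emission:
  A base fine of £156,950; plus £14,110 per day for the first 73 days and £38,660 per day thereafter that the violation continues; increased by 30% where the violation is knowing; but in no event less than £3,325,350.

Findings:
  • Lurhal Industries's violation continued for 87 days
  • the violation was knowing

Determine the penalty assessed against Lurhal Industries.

£3,325,350

First 73 days: 73 × £14,110 = £1,030,030
Remaining days: (87 − 73) × £38,660 = £541,240
Per-day component: £1,030,030 + £541,240 = £1,571,270
Base plus per-day: £156,950 + £1,571,270 = £1,728,220
Enhancement: 30% of £1,728,220 = £518,466
Enhanced fine: £1,728,220 + £518,466 = £2,246,686
Minimum £3,325,350: £2,246,686 is below the minimum → £3,325,350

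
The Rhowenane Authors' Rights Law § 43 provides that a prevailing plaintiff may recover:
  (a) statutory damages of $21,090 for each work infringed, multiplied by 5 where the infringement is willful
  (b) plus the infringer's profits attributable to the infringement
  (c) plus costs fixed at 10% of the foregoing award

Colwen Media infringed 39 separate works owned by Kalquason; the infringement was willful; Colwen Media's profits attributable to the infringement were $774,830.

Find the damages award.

$5,376,118

Statutory damages: 39 × $21,090 = $822,510
Multiplied by 5: 5 × $822,510 = $4,112,550
Combined award: $4,112,550 + $774,830 = $4,887,380
Costs: 10% of $4,887,380 = $488,738
Award plus costs: $4,887,380 + $488,738 = $5,376,118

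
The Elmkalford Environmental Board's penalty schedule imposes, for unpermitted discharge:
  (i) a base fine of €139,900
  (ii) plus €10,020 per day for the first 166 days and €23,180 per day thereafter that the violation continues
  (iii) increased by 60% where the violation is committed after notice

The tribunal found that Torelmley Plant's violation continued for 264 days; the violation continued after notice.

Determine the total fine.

First 166 days: 166 × €10,020 = €1,663,320
Remaining days: (264 − 166) × €23,180 = €2,271,640
Per-day component: €1,663,320 + €2,271,640 = €3,934,960
Base plus per-day: €139,900 + €3,934,960 = €4,074,860
Enhancement: 60% of €4,074,860 = €2,444,916
Enhanced fine: €4,074,860 + €2,444,916 = €6,519,776

€6,519,776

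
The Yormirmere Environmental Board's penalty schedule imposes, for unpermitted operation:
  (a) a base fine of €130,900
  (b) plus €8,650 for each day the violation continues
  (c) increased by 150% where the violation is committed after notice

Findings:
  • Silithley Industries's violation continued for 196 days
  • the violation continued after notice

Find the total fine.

Per-day component: 196 × €8,650 = €1,695,400
Base plus per-day: €130,900 + €1,695,400 = €1,826,300
Enhancement: 150% of €1,826,300 = €2,739,450
Enhanced fine: €1,826,300 + €2,739,450 = €4,565,750

€4,565,750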